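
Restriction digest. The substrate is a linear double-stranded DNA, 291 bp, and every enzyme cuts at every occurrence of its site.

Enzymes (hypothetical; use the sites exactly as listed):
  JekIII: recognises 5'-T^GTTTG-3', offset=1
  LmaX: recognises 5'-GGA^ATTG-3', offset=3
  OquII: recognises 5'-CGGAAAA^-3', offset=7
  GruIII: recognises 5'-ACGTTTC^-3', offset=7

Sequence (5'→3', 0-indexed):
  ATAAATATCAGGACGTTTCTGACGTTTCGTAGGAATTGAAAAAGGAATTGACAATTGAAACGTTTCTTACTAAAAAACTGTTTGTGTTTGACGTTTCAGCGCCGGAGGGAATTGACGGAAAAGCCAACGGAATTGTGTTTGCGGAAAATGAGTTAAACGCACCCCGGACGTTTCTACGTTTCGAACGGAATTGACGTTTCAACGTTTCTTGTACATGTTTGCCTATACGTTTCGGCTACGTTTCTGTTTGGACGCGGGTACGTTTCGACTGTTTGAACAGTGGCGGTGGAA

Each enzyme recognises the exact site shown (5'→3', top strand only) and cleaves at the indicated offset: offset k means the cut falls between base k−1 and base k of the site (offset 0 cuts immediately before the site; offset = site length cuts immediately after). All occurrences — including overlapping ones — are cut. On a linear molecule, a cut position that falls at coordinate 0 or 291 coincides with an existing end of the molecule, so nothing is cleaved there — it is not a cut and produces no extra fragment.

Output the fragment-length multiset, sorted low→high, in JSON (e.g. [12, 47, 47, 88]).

Site scan:
  JekIII (TGTTTG, off=1): starts [78, 84, 135, 215, 244, 269] → cuts [79, 85, 136, 216, 245, 270]
  LmaX (GGAATTG, off=3): starts [31, 43, 107, 128, 186] → cuts [34, 46, 110, 131, 189]
  OquII (CGGAAAA, off=7): starts [115, 141] → cuts [122, 148]
  GruIII (ACGTTTC, off=7): starts [12, 21, 59, 90, 167, 175, 193, 201, 226, 237, 259] → cuts [19, 28, 66, 97, 174, 182, 200, 208, 233, 244, 266]

Pooled cuts: [19, 28, 34, 46, 66, 79, 85, 97, 110, 122, 131, 136, 148, 174, 182, 189, 200, 208, 216, 233, 244, 245, 266, 270]

Fragment lengths:
  [0,19): 19 bp
  [19,28): 9 bp
  [28,34): 6 bp
  [34,46): 12 bp
  [46,66): 20 bp
  [66,79): 13 bp
  [79,85): 6 bp
  [85,97): 12 bp
  [97,110): 13 bp
  [110,122): 12 bp
  [122,131): 9 bp
  [131,136): 5 bp
  [136,148): 12 bp
  [148,174): 26 bp
  [174,182): 8 bp
  [182,189): 7 bp
  [189,200): 11 bp
  [200,208): 8 bp
  [208,216): 8 bp
  [216,233): 17 bp
  [233,244): 11 bp
  [244,245): 1 bp
  [245,266): 21 bp
  [266,270): 4 bp
  [270,291): 21 bp

[1,4,5,6,6,7,8,8,8,9,9,11,11,12,12,12,12,13,13,17,19,20,21,21,26]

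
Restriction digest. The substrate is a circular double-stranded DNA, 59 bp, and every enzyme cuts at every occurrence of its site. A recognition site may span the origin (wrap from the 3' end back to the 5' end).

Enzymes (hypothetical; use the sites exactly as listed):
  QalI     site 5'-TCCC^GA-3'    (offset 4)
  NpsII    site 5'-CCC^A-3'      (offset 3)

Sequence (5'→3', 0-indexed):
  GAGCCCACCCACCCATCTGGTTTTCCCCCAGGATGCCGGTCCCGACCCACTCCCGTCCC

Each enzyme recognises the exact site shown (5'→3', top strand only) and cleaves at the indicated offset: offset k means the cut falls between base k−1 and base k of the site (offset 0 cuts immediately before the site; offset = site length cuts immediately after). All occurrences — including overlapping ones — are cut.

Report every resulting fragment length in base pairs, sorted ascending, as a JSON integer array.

Per-enzyme occurrences:
  QalI (TCCCGA, off=4): starts [39, 55] → cuts [0, 43]
  NpsII (CCCA, off=3): starts [3, 7, 11, 26, 45] → cuts [6, 10, 14, 29, 48]

Pooled cuts: [0, 6, 10, 14, 29, 43, 48]

Fragment lengths:
  0→6: 6 bp
  6→10: 4 bp
  10→14: 4 bp
  14→29: 15 bp
  29→43: 14 bp
  43→48: 5 bp
  48→0 (wrap): 59-48+0 = 11 bp

[4,4,5,6,11,14,15]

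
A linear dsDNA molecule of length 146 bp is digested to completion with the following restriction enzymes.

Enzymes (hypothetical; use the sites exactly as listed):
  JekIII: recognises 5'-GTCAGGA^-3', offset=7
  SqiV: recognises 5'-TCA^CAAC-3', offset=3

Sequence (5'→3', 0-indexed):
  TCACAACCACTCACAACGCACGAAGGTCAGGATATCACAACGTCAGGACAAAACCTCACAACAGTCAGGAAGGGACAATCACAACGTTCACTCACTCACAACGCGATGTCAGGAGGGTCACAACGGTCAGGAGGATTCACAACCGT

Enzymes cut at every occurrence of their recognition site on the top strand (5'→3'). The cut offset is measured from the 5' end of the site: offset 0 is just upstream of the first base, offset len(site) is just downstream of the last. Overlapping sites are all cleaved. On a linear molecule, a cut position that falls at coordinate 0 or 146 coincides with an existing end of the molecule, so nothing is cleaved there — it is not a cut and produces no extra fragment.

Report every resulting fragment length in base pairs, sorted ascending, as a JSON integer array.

[3,5,6,7,7,10,10,11,11,12,12,16,17,19]

Site scan:
  JekIII GTCAGGA/7: at [25, 41, 63, 107, 125] ⇒ [32, 48, 70, 114, 132]
  SqiV TCACAAC/3: at [0, 10, 34, 55, 78, 95, 117, 136] ⇒ [3, 13, 37, 58, 81, 98, 120, 139]

All cut coordinates (distinct, sorted): [3, 13, 32, 37, 48, 58, 70, 81, 98, 114, 120, 132, 139]

Fragments:
  [0,3): 3 bp
  [3,13): 10 bp
  [13,32): 19 bp
  [32,37): 5 bp
  [37,48): 11 bp
  [48,58): 10 bp
  [58,70): 12 bp
  [70,81): 11 bp
  [81,98): 17 bp
  [98,114): 16 bp
  [114,120): 6 bp
  [120,132): 12 bp
  [132,139): 7 bp
  [139,146): 7 bp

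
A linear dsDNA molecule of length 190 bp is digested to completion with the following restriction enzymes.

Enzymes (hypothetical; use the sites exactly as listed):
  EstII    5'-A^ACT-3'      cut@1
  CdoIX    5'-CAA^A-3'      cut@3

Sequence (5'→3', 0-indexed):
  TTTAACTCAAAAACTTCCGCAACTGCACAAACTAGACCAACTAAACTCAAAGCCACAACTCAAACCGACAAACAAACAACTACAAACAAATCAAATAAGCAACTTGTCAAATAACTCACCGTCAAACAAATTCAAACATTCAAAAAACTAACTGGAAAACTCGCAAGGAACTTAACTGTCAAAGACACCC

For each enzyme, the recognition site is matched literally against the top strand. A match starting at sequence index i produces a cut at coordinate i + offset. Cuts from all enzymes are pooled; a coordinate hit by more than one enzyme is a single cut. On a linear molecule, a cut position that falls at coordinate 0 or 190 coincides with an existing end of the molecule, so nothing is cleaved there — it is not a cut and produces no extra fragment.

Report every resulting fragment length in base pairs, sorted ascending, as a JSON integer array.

Per-enzyme occurrences:
  EstII (AACT, off=1): starts [3, 11, 20, 29, 38, 43, 56, 77, 100, 112, 145, 149, 157, 168, 173] → cuts [4, 12, 21, 30, 39, 44, 57, 78, 101, 113, 146, 150, 158, 169, 174]
  CdoIX (CAAA, off=3): starts [7, 27, 47, 60, 68, 72, 82, 86, 91, 107, 122, 126, 132, 140, 179] → cuts [10, 30, 50, 63, 71, 75, 85, 89, 94, 110, 125, 129, 135, 143, 182]

Pooled cuts: [4, 10, 12, 21, 30, 39, 44, 50, 57, 63, 71, 75, 78, 85, 89, 94, 101, 110, 113, 125, 129, 135, 143, 146, 150, 158, 169, 174, 182]

Fragment lengths:
  [0,4): 4 bp
  [4,10): 6 bp
  [10,12): 2 bp
  [12,21): 9 bp
  [21,30): 9 bp
  [30,39): 9 bp
  [39,44): 5 bp
  [44,50): 6 bp
  [50,57): 7 bp
  [57,63): 6 bp
  [63,71): 8 bp
  [71,75): 4 bp
  [75,78): 3 bp
  [78,85): 7 bp
  [85,89): 4 bp
  [89,94): 5 bp
  [94,101): 7 bp
  [101,110): 9 bp
  [110,113): 3 bp
  [113,125): 12 bp
  [125,129): 4 bp
  [129,135): 6 bp
  [135,143): 8 bp
  [143,146): 3 bp
  [146,150): 4 bp
  [150,158): 8 bp
  [158,169): 11 bp
  [169,174): 5 bp
  [174,182): 8 bp
  [182,190): 8 bp

[2,3,3,3,4,4,4,4,4,5,5,5,6,6,6,6,7,7,7,8,8,8,8,8,9,9,9,9,11,12]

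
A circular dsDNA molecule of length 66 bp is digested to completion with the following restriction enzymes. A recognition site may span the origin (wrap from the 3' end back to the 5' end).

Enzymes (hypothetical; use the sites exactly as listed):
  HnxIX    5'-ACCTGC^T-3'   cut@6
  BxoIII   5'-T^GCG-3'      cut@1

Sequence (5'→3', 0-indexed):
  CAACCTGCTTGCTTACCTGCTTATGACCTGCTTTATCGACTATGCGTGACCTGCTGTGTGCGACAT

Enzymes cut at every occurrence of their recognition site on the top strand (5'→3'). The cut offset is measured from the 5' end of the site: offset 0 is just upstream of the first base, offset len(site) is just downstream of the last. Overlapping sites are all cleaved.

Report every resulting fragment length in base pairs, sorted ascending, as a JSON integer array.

Site scan:
  HnxIX (ACCTGCT, off=6): starts [2, 14, 25, 48] → cuts [8, 20, 31, 54]
  BxoIII (TGCG, off=1): starts [42, 58] → cuts [43, 59]

Pooled cuts: [8, 20, 31, 43, 54, 59]

Fragments:
  8→20: 12 bp
  20→31: 11 bp
  31→43: 12 bp
  43→54: 11 bp
  54→59: 5 bp
  59→8 (wrap): 66-59+8 = 15 bp

[5,11,11,12,12,15]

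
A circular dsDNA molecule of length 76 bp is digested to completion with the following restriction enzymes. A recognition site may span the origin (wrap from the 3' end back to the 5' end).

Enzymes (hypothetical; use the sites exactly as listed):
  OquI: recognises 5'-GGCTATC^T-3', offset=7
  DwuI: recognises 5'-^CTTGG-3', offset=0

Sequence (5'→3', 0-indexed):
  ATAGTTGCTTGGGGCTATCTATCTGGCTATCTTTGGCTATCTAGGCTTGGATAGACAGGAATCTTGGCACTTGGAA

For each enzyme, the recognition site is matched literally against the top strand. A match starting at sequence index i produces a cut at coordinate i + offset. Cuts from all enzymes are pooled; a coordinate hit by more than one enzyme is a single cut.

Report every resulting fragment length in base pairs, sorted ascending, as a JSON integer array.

[4,7,10,12,12,14,17]

Site scan:
  OquI (GGCTATCT, off=7): starts [12, 24, 34] → cuts [19, 31, 41]
  DwuI (CTTGG, off=0): starts [7, 45, 62, 69] → cuts [7, 45, 62, 69]

All cut coordinates (distinct, sorted): [7, 19, 31, 41, 45, 62, 69]

Fragment lengths:
  7→19: 12 bp
  19→31: 12 bp
  31→41: 10 bp
  41→45: 4 bp
  45→62: 17 bp
  62→69: 7 bp
  69→7 (wrap): 76-69+7 = 14 bp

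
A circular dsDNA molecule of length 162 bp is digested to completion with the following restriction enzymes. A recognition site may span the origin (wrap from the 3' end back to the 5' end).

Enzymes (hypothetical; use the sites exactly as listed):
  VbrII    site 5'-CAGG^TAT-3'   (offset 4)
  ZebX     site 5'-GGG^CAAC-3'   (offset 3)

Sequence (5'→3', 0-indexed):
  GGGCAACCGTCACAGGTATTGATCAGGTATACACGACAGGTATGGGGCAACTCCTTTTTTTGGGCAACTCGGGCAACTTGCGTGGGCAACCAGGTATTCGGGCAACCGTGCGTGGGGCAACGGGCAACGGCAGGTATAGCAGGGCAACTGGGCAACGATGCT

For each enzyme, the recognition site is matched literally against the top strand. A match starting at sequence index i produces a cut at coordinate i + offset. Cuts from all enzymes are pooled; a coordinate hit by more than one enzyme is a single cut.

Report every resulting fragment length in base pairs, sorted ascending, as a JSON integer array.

Site scan:
  VbrII CAGGTAT/4: at [12, 23, 36, 90, 130] ⇒ [16, 27, 40, 94, 134]
  ZebX GGGCAAC/3: at [0, 44, 61, 70, 83, 99, 114, 121, 141, 149] ⇒ [3, 47, 64, 73, 86, 102, 117, 124, 144, 152]

Pooled cuts: [3, 16, 27, 40, 47, 64, 73, 86, 94, 102, 117, 124, 134, 144, 152]

Fragment lengths:
  3→16: 13 bp
  16→27: 11 bp
  27→40: 13 bp
  40→47: 7 bp
  47→64: 17 bp
  64→73: 9 bp
  73→86: 13 bp
  86→94: 8 bp
  94→102: 8 bp
  102→117: 15 bp
  117→124: 7 bp
  124→134: 10 bp
  134→144: 10 bp
  144→152: 8 bp
  152→3 (wrap): 162-152+3 = 13 bp

[7,7,8,8,8,9,10,10,11,13,13,13,13,15,17]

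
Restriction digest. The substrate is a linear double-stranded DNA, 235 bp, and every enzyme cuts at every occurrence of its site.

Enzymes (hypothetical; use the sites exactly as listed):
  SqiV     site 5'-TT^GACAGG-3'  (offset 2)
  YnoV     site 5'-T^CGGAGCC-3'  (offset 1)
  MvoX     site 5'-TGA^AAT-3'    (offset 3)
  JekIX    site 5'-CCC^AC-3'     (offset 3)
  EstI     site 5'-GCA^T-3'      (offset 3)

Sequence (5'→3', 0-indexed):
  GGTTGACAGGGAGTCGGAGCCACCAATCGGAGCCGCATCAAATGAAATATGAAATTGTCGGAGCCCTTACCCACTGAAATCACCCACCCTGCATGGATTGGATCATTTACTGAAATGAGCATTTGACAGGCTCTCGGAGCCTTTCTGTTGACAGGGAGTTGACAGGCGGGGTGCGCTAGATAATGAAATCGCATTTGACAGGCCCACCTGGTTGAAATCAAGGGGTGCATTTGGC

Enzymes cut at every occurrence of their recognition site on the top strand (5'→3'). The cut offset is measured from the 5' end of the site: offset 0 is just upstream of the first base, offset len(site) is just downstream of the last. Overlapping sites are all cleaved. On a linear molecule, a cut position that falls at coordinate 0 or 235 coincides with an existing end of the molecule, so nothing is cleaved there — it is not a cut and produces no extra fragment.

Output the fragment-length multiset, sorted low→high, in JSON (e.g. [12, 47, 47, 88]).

Scan for sites:
  SqiV TTGACAGG/2: at [2, 122, 147, 158, 194] ⇒ [4, 124, 149, 160, 196]
  YnoV TCGGAGCC/1: at [13, 26, 57, 133] ⇒ [14, 27, 58, 134]
  MvoX TGAAAT/3: at [42, 49, 74, 110, 183, 212] ⇒ [45, 52, 77, 113, 186, 215]
  JekIX CCCAC/3: at [69, 82, 202] ⇒ [72, 85, 205]
  EstI GCAT/3: at [34, 90, 118, 190, 226] ⇒ [37, 93, 121, 193, 229]

Pooled cuts: [4, 14, 27, 37, 45, 52, 58, 72, 77, 85, 93, 113, 121, 124, 134, 149, 160, 186, 193, 196, 205, 215, 229]

Fragments:
  [0,4): 4 bp
  [4,14): 10 bp
  [14,27): 13 bp
  [27,37): 10 bp
  [37,45): 8 bp
  [45,52): 7 bp
  [52,58): 6 bp
  [58,72): 14 bp
  [72,77): 5 bp
  [77,85): 8 bp
  [85,93): 8 bp
  [93,113): 20 bp
  [113,121): 8 bp
  [121,124): 3 bp
  [124,134): 10 bp
  [134,149): 15 bp
  [149,160): 11 bp
  [160,186): 26 bp
  [186,193): 7 bp
  [193,196): 3 bp
  [196,205): 9 bp
  [205,215): 10 bp
  [215,229): 14 bp
  [229,235): 6 bp

[3,3,4,5,6,6,7,7,8,8,8,8,9,10,10,10,10,11,13,14,14,15,20,26]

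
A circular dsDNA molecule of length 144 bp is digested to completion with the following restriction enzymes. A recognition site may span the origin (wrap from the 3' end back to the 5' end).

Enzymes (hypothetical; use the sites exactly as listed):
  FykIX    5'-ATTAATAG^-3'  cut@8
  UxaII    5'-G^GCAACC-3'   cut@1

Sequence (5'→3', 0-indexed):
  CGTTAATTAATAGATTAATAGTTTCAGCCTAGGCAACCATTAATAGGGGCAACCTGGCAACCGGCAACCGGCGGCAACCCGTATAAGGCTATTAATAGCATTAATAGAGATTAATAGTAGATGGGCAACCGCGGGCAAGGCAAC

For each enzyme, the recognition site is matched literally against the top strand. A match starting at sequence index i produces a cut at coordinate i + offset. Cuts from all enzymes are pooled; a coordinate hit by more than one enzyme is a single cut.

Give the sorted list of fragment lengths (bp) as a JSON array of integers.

[2,7,7,8,8,9,10,10,11,14,15,18,25]

Per-enzyme occurrences:
  FykIX ATTAATAG/8: at [5, 13, 38, 90, 99, 109] ⇒ [13, 21, 46, 98, 107, 117]
  UxaII GGCAACC/1: at [31, 47, 55, 62, 72, 123, 138] ⇒ [32, 48, 56, 63, 73, 124, 139]

All cut coordinates (distinct, sorted): [13, 21, 32, 46, 48, 56, 63, 73, 98, 107, 117, 124, 139]

Fragment lengths:
  13→21: 8 bp
  21→32: 11 bp
  32→46: 14 bp
  46→48: 2 bp
  48→56: 8 bp
  56→63: 7 bp
  63→73: 10 bp
  73→98: 25 bp
  98→107: 9 bp
  107→117: 10 bp
  117→124: 7 bp
  124→139: 15 bp
  139→13 (wrap): 144-139+13 = 18 bp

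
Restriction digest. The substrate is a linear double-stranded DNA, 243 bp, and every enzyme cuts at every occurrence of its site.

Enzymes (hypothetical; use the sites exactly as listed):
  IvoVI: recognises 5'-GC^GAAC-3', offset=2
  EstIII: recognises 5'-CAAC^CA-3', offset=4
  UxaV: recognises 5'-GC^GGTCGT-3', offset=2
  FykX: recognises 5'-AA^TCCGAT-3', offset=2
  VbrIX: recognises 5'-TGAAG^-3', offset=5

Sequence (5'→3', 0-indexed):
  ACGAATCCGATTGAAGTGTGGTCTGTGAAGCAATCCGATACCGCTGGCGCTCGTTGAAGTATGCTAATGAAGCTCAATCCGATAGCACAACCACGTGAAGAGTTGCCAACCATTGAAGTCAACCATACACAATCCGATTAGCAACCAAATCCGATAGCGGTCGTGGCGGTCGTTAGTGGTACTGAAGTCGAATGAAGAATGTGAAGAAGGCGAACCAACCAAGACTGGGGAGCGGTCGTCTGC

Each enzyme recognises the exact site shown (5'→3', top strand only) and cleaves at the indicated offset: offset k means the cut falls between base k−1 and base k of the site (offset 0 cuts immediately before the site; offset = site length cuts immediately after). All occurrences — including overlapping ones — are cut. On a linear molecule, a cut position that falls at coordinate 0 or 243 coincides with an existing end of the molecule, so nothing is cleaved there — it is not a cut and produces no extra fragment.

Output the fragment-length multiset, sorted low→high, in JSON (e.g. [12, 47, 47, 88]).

[3,4,5,5,5,5,8,8,9,9,9,9,9,10,10,10,11,13,13,14,14,14,20,26]

Scan for sites:
  IvoVI (GCGAAC, off=2): starts [209] → cuts [211]
  EstIII (CAACCA, off=4): starts [87, 106, 119, 141, 215] → cuts [91, 110, 123, 145, 219]
  UxaV (GCGGTCGT, off=2): starts [156, 165, 231] → cuts [158, 167, 233]
  FykX (AATCCGAT, off=2): starts [3, 31, 75, 130, 147] → cuts [5, 33, 77, 132, 149]
  VbrIX (TGAAG, off=5): starts [11, 25, 54, 67, 95, 113, 182, 192, 201] → cuts [16, 30, 59, 72, 100, 118, 187, 197, 206]

All cut coordinates (distinct, sorted): [5, 16, 30, 33, 59, 72, 77, 91, 100, 110, 118, 123, 132, 145, 149, 158, 167, 187, 197, 206, 211, 219, 233]

Fragment lengths:
  [0,5): 5 bp
  [5,16): 11 bp
  [16,30): 14 bp
  [30,33): 3 bp
  [33,59): 26 bp
  [59,72): 13 bp
  [72,77): 5 bp
  [77,91): 14 bp
  [91,100): 9 bp
  [100,110): 10 bp
  [110,118): 8 bp
  [118,123): 5 bp
  [123,132): 9 bp
  [132,145): 13 bp
  [145,149): 4 bp
  [149,158): 9 bp
  [158,167): 9 bp
  [167,187): 20 bp
  [187,197): 10 bp
  [197,206): 9 bp
  [206,211): 5 bp
  [211,219): 8 bp
  [219,233): 14 bp
  [233,243): 10 bp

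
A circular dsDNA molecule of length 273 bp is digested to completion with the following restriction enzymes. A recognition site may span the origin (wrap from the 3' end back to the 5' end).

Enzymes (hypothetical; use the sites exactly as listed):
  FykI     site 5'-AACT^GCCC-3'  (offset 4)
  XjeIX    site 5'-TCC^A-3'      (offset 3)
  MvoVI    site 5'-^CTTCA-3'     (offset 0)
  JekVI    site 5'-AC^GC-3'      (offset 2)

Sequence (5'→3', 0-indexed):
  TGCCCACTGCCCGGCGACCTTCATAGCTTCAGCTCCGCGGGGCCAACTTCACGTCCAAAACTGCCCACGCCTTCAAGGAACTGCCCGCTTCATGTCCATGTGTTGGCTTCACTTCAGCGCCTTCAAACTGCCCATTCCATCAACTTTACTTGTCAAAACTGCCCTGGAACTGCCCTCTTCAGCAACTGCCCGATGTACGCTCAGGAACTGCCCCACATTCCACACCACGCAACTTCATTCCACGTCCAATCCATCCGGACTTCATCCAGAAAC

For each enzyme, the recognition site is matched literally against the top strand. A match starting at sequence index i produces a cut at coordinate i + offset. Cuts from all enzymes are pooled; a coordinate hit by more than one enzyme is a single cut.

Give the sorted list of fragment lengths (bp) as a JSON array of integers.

[2,4,5,5,5,5,6,6,6,7,7,7,8,8,9,9,9,9,9,10,10,11,11,11,11,12,12,17,20,22]

Per-enzyme occurrences:
  FykI (AACTGCCC, off=4): starts [58, 78, 125, 156, 167, 183, 205, 270] → cuts [1, 62, 82, 129, 160, 171, 187, 209]
  XjeIX (TCCA, off=3): starts [53, 94, 135, 218, 238, 244, 249, 264] → cuts [56, 97, 138, 221, 241, 247, 252, 267]
  MvoVI (CTTCA, off=0): starts [18, 26, 46, 70, 87, 106, 111, 120, 176, 232, 259] → cuts [18, 26, 46, 70, 87, 106, 111, 120, 176, 232, 259]
  JekVI (ACGC, off=2): starts [66, 196, 226] → cuts [68, 198, 228]

Pooled cuts: [1, 18, 26, 46, 56, 62, 68, 70, 82, 87, 97, 106, 111, 120, 129, 138, 160, 171, 176, 187, 198, 209, 221, 228, 232, 241, 247, 252, 259, 267]

Fragments:
  1→18: 17 bp
  18→26: 8 bp
  26→46: 20 bp
  46→56: 10 bp
  56→62: 6 bp
  62→68: 6 bp
  68→70: 2 bp
  70→82: 12 bp
  82→87: 5 bp
  87→97: 10 bp
  97→106: 9 bp
  106→111: 5 bp
  111→120: 9 bp
  120→129: 9 bp
  129→138: 9 bp
  138→160: 22 bp
  160→171: 11 bp
  171→176: 5 bp
  176→187: 11 bp
  187→198: 11 bp
  198→209: 11 bp
  209→221: 12 bp
  221→228: 7 bp
  228→232: 4 bp
  232→241: 9 bp
  241→247: 6 bp
  247→252: 5 bp
  252→259: 7 bp
  259→267: 8 bp
  267→1 (wrap): 273-267+1 = 7 bp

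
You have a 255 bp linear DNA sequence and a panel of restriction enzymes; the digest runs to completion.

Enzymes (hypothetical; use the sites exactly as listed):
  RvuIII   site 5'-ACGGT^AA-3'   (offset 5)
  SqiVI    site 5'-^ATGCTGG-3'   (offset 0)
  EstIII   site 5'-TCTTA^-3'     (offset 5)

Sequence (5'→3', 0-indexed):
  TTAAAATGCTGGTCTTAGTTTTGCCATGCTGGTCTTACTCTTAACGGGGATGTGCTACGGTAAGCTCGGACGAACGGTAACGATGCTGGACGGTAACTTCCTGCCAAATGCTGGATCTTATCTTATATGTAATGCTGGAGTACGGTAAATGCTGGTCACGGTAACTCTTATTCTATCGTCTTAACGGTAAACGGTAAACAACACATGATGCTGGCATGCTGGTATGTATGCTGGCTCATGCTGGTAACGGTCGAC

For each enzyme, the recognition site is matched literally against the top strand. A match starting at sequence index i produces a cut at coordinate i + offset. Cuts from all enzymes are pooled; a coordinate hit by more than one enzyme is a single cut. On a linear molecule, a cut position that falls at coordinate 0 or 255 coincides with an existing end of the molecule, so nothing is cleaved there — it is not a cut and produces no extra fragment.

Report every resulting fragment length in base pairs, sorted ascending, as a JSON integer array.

Per-enzyme occurrences:
  RvuIII ACGGTAA/5: at [56, 73, 89, 141, 157, 183, 190] ⇒ [61, 78, 94, 146, 162, 188, 195]
  SqiVI ATGCTGG/0: at [5, 25, 82, 107, 131, 148, 207, 215, 227, 237] ⇒ [5, 25, 82, 107, 131, 148, 207, 215, 227, 237]
  EstIII TCTTA/5: at [12, 32, 38, 115, 120, 165, 178] ⇒ [17, 37, 43, 120, 125, 170, 183]

All cut coordinates (distinct, sorted): [5, 17, 25, 37, 43, 61, 78, 82, 94, 107, 120, 125, 131, 146, 148, 162, 170, 183, 188, 195, 207, 215, 227, 237]

Fragment lengths:
  [0,5): 5 bp
  [5,17): 12 bp
  [17,25): 8 bp
  [25,37): 12 bp
  [37,43): 6 bp
  [43,61): 18 bp
  [61,78): 17 bp
  [78,82): 4 bp
  [82,94): 12 bp
  [94,107): 13 bp
  [107,120): 13 bp
  [120,125): 5 bp
  [125,131): 6 bp
  [131,146): 15 bp
  [146,148): 2 bp
  [148,162): 14 bp
  [162,170): 8 bp
  [170,183): 13 bp
  [183,188): 5 bp
  [188,195): 7 bp
  [195,207): 12 bp
  [207,215): 8 bp
  [215,227): 12 bp
  [227,237): 10 bp
  [237,255): 18 bp

[2,4,5,5,5,6,6,7,8,8,8,10,12,12,12,12,12,13,13,13,14,15,17,18,18]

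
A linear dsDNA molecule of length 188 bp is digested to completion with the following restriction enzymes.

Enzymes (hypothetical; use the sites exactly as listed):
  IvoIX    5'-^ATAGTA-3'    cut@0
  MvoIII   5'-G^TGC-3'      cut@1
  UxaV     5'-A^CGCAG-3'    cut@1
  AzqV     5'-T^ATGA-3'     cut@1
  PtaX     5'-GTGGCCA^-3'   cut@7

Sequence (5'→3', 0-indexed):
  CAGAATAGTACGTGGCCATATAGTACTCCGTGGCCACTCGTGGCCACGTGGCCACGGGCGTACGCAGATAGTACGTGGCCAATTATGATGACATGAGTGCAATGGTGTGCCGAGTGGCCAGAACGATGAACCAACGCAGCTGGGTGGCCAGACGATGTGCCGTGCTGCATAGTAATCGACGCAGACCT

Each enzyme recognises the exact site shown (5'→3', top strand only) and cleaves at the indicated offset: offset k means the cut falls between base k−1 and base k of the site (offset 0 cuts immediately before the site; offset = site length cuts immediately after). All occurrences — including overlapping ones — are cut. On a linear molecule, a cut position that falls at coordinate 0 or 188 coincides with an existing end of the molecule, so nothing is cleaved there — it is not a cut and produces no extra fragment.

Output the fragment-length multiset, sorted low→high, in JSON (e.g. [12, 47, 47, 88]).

Scan for sites:
  IvoIX ATAGTA/0: at [4, 19, 67, 168] ⇒ [4, 19, 67, 168]
  MvoIII GTGC/1: at [96, 106, 156, 161] ⇒ [97, 107, 157, 162]
  UxaV ACGCAG/1: at [61, 133, 178] ⇒ [62, 134, 179]
  AzqV TATGA/1: at [83] ⇒ [84]
  PtaX GTGGCCA/7: at [11, 29, 39, 47, 74, 113, 143] ⇒ [18, 36, 46, 54, 81, 120, 150]

All cut coordinates (distinct, sorted): [4, 18, 19, 36, 46, 54, 62, 67, 81, 84, 97, 107, 120, 134, 150, 157, 162, 168, 179]

Fragment lengths:
  [0,4): 4 bp
  [4,18): 14 bp
  [18,19): 1 bp
  [19,36): 17 bp
  [36,46): 10 bp
  [46,54): 8 bp
  [54,62): 8 bp
  [62,67): 5 bp
  [67,81): 14 bp
  [81,84): 3 bp
  [84,97): 13 bp
  [97,107): 10 bp
  [107,120): 13 bp
  [120,134): 14 bp
  [134,150): 16 bp
  [150,157): 7 bp
  [157,162): 5 bp
  [162,168): 6 bp
  [168,179): 11 bp
  [179,188): 9 bp

[1,3,4,5,5,6,7,8,8,9,10,10,11,13,13,14,14,14,16,17]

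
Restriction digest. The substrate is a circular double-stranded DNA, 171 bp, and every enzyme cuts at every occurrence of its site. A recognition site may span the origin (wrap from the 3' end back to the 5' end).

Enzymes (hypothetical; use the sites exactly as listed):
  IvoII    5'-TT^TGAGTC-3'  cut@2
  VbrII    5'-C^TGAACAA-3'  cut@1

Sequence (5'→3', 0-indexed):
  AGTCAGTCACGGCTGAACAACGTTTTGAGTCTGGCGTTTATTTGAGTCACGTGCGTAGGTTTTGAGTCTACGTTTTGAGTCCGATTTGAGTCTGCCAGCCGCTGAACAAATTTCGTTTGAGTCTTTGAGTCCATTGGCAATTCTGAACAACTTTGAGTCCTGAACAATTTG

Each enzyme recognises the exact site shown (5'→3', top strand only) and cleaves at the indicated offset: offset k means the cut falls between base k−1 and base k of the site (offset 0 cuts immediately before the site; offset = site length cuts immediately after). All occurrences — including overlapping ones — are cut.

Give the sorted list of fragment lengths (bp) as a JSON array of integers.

[7,8,9,10,11,12,13,15,15,16,17,18,20]

Per-enzyme occurrences:
  IvoII TTTGAGTC/2: at [23, 40, 60, 73, 84, 115, 123, 151, 167] ⇒ [25, 42, 62, 75, 86, 117, 125, 153, 169]
  VbrII CTGAACAA/1: at [12, 101, 142, 159] ⇒ [13, 102, 143, 160]

Pooled cuts: [13, 25, 42, 62, 75, 86, 102, 117, 125, 143, 153, 160, 169]

Fragments:
  13→25: 12 bp
  25→42: 17 bp
  42→62: 20 bp
  62→75: 13 bp
  75→86: 11 bp
  86→102: 16 bp
  102→117: 15 bp
  117→125: 8 bp
  125→143: 18 bp
  143→153: 10 bp
  153→160: 7 bp
  160→169: 9 bp
  169→13 (wrap): 171-169+13 = 15 bp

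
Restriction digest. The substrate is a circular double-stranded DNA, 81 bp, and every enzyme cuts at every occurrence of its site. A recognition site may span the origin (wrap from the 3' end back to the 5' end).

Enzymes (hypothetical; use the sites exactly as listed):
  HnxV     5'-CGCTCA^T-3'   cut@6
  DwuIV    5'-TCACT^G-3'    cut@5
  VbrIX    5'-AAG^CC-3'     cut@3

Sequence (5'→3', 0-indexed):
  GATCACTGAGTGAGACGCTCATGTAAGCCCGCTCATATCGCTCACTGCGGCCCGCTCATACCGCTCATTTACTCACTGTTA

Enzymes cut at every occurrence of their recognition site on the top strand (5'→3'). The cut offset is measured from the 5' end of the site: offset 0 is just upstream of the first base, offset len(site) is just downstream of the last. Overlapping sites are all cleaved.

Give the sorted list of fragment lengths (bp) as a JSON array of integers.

Scan for sites:
  HnxV CGCTCAT/6: at [15, 29, 52, 61] ⇒ [21, 35, 58, 67]
  DwuIV TCACTG/5: at [2, 41, 72] ⇒ [7, 46, 77]
  VbrIX AAGCC/3: at [24] ⇒ [27]

All cut coordinates (distinct, sorted): [7, 21, 27, 35, 46, 58, 67, 77]

Fragment lengths:
  7→21: 14 bp
  21→27: 6 bp
  27→35: 8 bp
  35→46: 11 bp
  46→58: 12 bp
  58→67: 9 bp
  67→77: 10 bp
  77→7 (wrap): 81-77+7 = 11 bp

[6,8,9,10,11,11,12,14]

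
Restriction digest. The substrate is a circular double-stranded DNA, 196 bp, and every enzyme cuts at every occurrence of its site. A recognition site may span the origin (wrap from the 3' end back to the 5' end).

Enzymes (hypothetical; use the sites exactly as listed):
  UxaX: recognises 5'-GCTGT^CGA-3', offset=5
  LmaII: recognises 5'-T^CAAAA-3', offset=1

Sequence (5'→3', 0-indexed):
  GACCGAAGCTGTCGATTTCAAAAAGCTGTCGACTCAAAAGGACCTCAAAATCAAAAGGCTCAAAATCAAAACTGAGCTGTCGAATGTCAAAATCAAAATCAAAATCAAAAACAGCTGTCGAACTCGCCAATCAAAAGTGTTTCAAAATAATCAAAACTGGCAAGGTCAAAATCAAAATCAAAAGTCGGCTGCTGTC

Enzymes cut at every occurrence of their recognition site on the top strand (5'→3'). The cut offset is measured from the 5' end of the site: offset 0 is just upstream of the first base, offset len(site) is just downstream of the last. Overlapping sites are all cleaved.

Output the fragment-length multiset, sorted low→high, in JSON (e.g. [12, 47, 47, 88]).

[5,6,6,6,6,6,6,6,6,7,9,9,11,11,11,13,13,13,14,15,17]

Per-enzyme occurrences:
  UxaX (GCTGTCGA, off=5): starts [7, 24, 75, 113, 190] → cuts [12, 29, 80, 118, 195]
  LmaII (TCAAAA, off=1): starts [17, 33, 44, 50, 59, 65, 86, 92, 98, 104, 130, 141, 150, 165, 171, 177] → cuts [18, 34, 45, 51, 60, 66, 87, 93, 99, 105, 131, 142, 151, 166, 172, 178]

All cut coordinates (distinct, sorted): [12, 18, 29, 34, 45, 51, 60, 66, 80, 87, 93, 99, 105, 118, 131, 142, 151, 166, 172, 178, 195]

Fragments:
  12→18: 6 bp
  18→29: 11 bp
  29→34: 5 bp
  34→45: 11 bp
  45→51: 6 bp
  51→60: 9 bp
  60→66: 6 bp
  66→80: 14 bp
  80→87: 7 bp
  87→93: 6 bp
  93→99: 6 bp
  99→105: 6 bp
  105→118: 13 bp
  118→131: 13 bp
  131→142: 11 bp
  142→151: 9 bp
  151→166: 15 bp
  166→172: 6 bp
  172→178: 6 bp
  178→195: 17 bp
  195→12 (wrap): 196-195+12 = 13 bp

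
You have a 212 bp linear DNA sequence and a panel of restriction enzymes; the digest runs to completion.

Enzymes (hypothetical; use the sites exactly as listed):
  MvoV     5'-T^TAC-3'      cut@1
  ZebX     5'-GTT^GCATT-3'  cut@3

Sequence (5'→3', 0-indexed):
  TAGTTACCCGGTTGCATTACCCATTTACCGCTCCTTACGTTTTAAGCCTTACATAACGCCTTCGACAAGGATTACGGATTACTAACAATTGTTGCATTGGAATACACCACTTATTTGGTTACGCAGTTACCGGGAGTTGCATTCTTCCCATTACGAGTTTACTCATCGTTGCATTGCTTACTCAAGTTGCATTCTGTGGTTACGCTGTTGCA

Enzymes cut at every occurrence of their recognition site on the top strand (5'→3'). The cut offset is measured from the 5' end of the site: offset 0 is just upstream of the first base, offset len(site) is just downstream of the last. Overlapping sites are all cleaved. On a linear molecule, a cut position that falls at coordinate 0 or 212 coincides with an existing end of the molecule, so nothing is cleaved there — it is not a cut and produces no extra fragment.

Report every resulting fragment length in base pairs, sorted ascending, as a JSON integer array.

Site scan:
  MvoV (TTAC, off=1): starts [3, 16, 24, 34, 48, 71, 78, 118, 126, 150, 158, 177, 199] → cuts [4, 17, 25, 35, 49, 72, 79, 119, 127, 151, 159, 178, 200]
  ZebX (GTTGCATT, off=3): starts [10, 90, 135, 167, 185] → cuts [13, 93, 138, 170, 188]

Pooled cuts: [4, 13, 17, 25, 35, 49, 72, 79, 93, 119, 127, 138, 151, 159, 170, 178, 188, 200]

Fragments:
  [0,4): 4 bp
  [4,13): 9 bp
  [13,17): 4 bp
  [17,25): 8 bp
  [25,35): 10 bp
  [35,49): 14 bp
  [49,72): 23 bp
  [72,79): 7 bp
  [79,93): 14 bp
  [93,119): 26 bp
  [119,127): 8 bp
  [127,138): 11 bp
  [138,151): 13 bp
  [151,159): 8 bp
  [159,170): 11 bp
  [170,178): 8 bp
  [178,188): 10 bp
  [188,200): 12 bp
  [200,212): 12 bp

[4,4,7,8,8,8,8,9,10,10,11,11,12,12,13,14,14,23,26]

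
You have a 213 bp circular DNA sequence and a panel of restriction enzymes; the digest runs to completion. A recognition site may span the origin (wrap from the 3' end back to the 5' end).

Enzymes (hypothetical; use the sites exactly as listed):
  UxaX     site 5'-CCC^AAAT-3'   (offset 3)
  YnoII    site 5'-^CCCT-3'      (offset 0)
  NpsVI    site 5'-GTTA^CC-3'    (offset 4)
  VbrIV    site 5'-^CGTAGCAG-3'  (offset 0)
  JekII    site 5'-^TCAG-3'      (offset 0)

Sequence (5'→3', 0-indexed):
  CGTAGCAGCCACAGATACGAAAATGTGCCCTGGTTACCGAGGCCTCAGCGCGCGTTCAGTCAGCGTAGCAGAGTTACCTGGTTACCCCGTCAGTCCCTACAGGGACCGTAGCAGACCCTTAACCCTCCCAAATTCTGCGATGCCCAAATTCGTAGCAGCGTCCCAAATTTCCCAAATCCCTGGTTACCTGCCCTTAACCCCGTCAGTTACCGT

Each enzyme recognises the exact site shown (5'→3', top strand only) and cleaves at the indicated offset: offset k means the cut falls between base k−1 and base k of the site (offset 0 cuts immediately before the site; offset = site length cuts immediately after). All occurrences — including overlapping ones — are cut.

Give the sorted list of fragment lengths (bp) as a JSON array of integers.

Per-enzyme occurrences:
  UxaX CCCAAAT/3: at [126, 142, 161, 170] ⇒ [129, 145, 164, 173]
  YnoII CCCT/0: at [27, 94, 115, 122, 177, 190] ⇒ [27, 94, 115, 122, 177, 190]
  NpsVI GTTACC/4: at [32, 72, 80, 182, 205] ⇒ [36, 76, 84, 186, 209]
  VbrIV CGTAGCAG/0: at [0, 63, 106, 150] ⇒ [0, 63, 106, 150]
  JekII TCAG/0: at [44, 55, 59, 89, 202] ⇒ [44, 55, 59, 89, 202]

All cut coordinates (distinct, sorted): [0, 27, 36, 44, 55, 59, 63, 76, 84, 89, 94, 106, 115, 122, 129, 145, 150, 164, 173, 177, 186, 190, 202, 209]

Fragment lengths:
  0→27: 27 bp
  27→36: 9 bp
  36→44: 8 bp
  44→55: 11 bp
  55→59: 4 bp
  59→63: 4 bp
  63→76: 13 bp
  76→84: 8 bp
  84→89: 5 bp
  89→94: 5 bp
  94→106: 12 bp
  106→115: 9 bp
  115→122: 7 bp
  122→129: 7 bp
  129→145: 16 bp
  145→150: 5 bp
  150→164: 14 bp
  164→173: 9 bp
  173→177: 4 bp
  177→186: 9 bp
  186→190: 4 bp
  190→202: 12 bp
  202→209: 7 bp
  209→0 (wrap): 213-209+0 = 4 bp

[4,4,4,4,4,5,5,5,7,7,7,8,8,9,9,9,9,11,12,12,13,14,16,27]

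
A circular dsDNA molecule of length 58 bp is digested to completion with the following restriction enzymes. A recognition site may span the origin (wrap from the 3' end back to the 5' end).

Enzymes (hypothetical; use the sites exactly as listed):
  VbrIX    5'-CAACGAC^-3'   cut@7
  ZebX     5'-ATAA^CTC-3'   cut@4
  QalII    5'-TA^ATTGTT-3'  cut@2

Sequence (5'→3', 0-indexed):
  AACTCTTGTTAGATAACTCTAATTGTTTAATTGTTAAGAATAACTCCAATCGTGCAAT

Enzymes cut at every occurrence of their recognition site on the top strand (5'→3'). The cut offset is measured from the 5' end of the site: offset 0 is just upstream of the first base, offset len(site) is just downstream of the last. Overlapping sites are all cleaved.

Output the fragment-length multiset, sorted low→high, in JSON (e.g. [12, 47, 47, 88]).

[5,8,14,14,17]

Per-enzyme occurrences:
  VbrIX (CAACGAC, off=7): no sites
  ZebX ATAACTC/4: at [12, 39, 56] ⇒ [2, 16, 43]
  QalII TAATTGTT/2: at [19, 27] ⇒ [21, 29]

Pooled cuts: [2, 16, 21, 29, 43]

Fragments:
  2→16: 14 bp
  16→21: 5 bp
  21→29: 8 bp
  29→43: 14 bp
  43→2 (wrap): 58-43+2 = 17 bp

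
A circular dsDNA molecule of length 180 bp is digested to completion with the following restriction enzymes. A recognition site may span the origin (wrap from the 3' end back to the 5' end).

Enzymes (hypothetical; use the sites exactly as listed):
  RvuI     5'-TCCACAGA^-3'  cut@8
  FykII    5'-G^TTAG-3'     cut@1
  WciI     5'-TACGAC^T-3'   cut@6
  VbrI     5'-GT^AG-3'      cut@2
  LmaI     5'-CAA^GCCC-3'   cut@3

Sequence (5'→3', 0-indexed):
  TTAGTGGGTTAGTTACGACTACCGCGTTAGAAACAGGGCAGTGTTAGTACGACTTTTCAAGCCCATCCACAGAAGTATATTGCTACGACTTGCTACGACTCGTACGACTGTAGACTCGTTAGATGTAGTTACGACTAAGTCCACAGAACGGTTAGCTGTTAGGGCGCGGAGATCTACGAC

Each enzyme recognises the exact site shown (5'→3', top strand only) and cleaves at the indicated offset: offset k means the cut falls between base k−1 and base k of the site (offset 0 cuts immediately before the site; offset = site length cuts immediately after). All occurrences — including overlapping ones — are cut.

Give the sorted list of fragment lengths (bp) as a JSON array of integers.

Site scan:
  RvuI TCCACAGA/8: at [65, 139] ⇒ [73, 147]
  FykII GTTAG/1: at [7, 25, 42, 117, 150, 157] ⇒ [8, 26, 43, 118, 151, 158]
  WciI TACGACT/6: at [13, 47, 83, 93, 102, 129, 174] ⇒ [0, 19, 53, 89, 99, 108, 135]
  VbrI GTAG/2: at [109, 124] ⇒ [111, 126]
  LmaI CAAGCCC/3: at [57] ⇒ [60]

All cut coordinates (distinct, sorted): [0, 8, 19, 26, 43, 53, 60, 73, 89, 99, 108, 111, 118, 126, 135, 147, 151, 158]

Fragment lengths:
  0→8: 8 bp
  8→19: 11 bp
  19→26: 7 bp
  26→43: 17 bp
  43→53: 10 bp
  53→60: 7 bp
  60→73: 13 bp
  73→89: 16 bp
  89→99: 10 bp
  99→108: 9 bp
  108→111: 3 bp
  111→118: 7 bp
  118→126: 8 bp
  126→135: 9 bp
  135→147: 12 bp
  147→151: 4 bp
  151→158: 7 bp
  158→0 (wrap): 180-158+0 = 22 bp

[3,4,7,7,7,7,8,8,9,9,10,10,11,12,13,16,17,22]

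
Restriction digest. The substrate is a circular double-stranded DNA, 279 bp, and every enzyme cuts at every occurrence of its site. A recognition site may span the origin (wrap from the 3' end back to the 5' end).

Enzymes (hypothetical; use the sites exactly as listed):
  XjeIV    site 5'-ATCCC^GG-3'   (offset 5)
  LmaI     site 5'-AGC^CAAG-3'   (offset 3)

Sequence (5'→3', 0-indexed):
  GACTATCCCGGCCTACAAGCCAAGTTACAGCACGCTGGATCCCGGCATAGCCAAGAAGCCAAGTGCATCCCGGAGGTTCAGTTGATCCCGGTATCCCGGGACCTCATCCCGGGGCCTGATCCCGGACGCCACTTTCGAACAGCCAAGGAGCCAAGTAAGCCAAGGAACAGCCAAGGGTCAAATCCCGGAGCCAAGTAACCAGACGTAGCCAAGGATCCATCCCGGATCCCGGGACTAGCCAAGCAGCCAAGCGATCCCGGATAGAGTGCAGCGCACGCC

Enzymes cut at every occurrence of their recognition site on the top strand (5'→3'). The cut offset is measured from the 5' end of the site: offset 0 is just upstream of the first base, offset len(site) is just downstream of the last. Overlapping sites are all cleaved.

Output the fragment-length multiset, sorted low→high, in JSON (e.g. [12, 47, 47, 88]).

Scan for sites:
  XjeIV (ATCCCGG, off=5): starts [4, 38, 66, 84, 92, 105, 118, 181, 218, 225, 253] → cuts [9, 43, 71, 89, 97, 110, 123, 186, 223, 230, 258]
  LmaI (AGCCAAG, off=3): starts [17, 48, 56, 140, 148, 157, 168, 188, 206, 236, 244] → cuts [20, 51, 59, 143, 151, 160, 171, 191, 209, 239, 247]

Pooled cuts: [9, 20, 43, 51, 59, 71, 89, 97, 110, 123, 143, 151, 160, 171, 186, 191, 209, 223, 230, 239, 247, 258]

Fragment lengths:
  9→20: 11 bp
  20→43: 23 bp
  43→51: 8 bp
  51→59: 8 bp
  59→71: 12 bp
  71→89: 18 bp
  89→97: 8 bp
  97→110: 13 bp
  110→123: 13 bp
  123→143: 20 bp
  143→151: 8 bp
  151→160: 9 bp
  160→171: 11 bp
  171→186: 15 bp
  186→191: 5 bp
  191→209: 18 bp
  209→223: 14 bp
  223→230: 7 bp
  230→239: 9 bp
  239→247: 8 bp
  247→258: 11 bp
  258→9 (wrap): 279-258+9 = 30 bp

[5,7,8,8,8,8,8,9,9,11,11,11,12,13,13,14,15,18,18,20,23,30]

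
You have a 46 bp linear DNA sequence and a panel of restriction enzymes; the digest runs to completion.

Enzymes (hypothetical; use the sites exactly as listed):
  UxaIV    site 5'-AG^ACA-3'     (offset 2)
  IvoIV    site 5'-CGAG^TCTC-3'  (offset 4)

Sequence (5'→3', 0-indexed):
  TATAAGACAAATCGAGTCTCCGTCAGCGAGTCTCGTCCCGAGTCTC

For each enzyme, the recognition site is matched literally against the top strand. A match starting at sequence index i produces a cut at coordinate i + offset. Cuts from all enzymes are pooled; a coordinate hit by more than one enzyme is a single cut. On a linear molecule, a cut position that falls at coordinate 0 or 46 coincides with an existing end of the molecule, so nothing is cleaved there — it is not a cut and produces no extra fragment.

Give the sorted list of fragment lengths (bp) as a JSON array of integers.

[4,6,10,12,14]

Site scan:
  UxaIV (AGACA, off=2): starts [4] → cuts [6]
  IvoIV (CGAGTCTC, off=4): starts [12, 26, 38] → cuts [16, 30, 42]

All cut coordinates (distinct, sorted): [6, 16, 30, 42]

Fragment lengths:
  [0,6): 6 bp
  [6,16): 10 bp
  [16,30): 14 bp
  [30,42): 12 bp
  [42,46): 4 bp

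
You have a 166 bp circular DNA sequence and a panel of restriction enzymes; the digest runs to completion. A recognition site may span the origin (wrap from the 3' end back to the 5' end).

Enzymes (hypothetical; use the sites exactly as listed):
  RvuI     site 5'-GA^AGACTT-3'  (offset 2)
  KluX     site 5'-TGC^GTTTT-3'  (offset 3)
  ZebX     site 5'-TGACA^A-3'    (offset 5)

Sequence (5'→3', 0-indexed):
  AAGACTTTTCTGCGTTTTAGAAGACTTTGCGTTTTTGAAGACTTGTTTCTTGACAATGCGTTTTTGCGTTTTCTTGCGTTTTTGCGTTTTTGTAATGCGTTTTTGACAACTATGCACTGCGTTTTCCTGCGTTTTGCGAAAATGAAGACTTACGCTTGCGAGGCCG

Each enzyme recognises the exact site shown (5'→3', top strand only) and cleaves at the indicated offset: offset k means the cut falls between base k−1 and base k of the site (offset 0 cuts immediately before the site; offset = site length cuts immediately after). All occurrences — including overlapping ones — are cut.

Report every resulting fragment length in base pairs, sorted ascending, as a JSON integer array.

[4,8,8,8,8,9,10,10,10,12,12,13,15,17,22]

Site scan:
  RvuI (GAAGACTT, off=2): starts [19, 36, 143, 165] → cuts [1, 21, 38, 145]
  KluX (TGCGTTTT, off=3): starts [10, 27, 56, 64, 74, 82, 95, 117, 127] → cuts [13, 30, 59, 67, 77, 85, 98, 120, 130]
  ZebX (TGACAA, off=5): starts [50, 103] → cuts [55, 108]

Pooled cuts: [1, 13, 21, 30, 38, 55, 59, 67, 77, 85, 98, 108, 120, 130, 145]

Fragments:
  1→13: 12 bp
  13→21: 8 bp
  21→30: 9 bp
  30→38: 8 bp
  38→55: 17 bp
  55→59: 4 bp
  59→67: 8 bp
  67→77: 10 bp
  77→85: 8 bp
  85→98: 13 bp
  98→108: 10 bp
  108→120: 12 bp
  120→130: 10 bp
  130→145: 15 bp
  145→1 (wrap): 166-145+1 = 22 bp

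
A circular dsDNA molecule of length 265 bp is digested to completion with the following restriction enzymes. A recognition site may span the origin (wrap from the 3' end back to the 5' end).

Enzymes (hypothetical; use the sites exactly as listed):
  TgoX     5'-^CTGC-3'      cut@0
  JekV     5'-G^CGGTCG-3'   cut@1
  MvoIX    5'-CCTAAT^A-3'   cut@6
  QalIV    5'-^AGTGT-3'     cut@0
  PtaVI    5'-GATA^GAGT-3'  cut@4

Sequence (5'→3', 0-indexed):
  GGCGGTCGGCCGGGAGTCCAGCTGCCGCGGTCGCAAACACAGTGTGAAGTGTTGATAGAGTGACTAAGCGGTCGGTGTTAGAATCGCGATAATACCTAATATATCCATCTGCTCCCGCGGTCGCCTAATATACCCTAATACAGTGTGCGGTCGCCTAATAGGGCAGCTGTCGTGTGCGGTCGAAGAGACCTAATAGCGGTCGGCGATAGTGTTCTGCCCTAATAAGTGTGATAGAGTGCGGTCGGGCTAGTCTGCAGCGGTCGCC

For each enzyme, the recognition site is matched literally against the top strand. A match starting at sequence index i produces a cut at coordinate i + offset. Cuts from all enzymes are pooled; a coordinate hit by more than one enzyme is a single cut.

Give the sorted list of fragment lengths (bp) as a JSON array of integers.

[1,2,2,5,6,6,6,6,7,8,9,9,10,10,10,10,11,11,12,12,13,13,17,18,19,32]

Per-enzyme occurrences:
  TgoX (CTGC, off=0): starts [21, 108, 213, 251] → cuts [21, 108, 213, 251]
  JekV (GCGGTCG, off=1): starts [1, 26, 67, 116, 146, 175, 195, 237, 256] → cuts [2, 27, 68, 117, 147, 176, 196, 238, 257]
  MvoIX (CCTAATA, off=6): starts [94, 123, 133, 153, 188, 217] → cuts [100, 129, 139, 159, 194, 223]
  QalIV (AGTGT, off=0): starts [40, 47, 141, 207, 224] → cuts [40, 47, 141, 207, 224]
  PtaVI (GATAGAGT, off=4): starts [53, 229] → cuts [57, 233]

All cut coordinates (distinct, sorted): [2, 21, 27, 40, 47, 57, 68, 100, 108, 117, 129, 139, 141, 147, 159, 176, 194, 196, 207, 213, 223, 224, 233, 238, 251, 257]

Fragments:
  2→21: 19 bp
  21→27: 6 bp
  27→40: 13 bp
  40→47: 7 bp
  47→57: 10 bp
  57→68: 11 bp
  68→100: 32 bp
  100→108: 8 bp
  108→117: 9 bp
  117→129: 12 bp
  129→139: 10 bp
  139→141: 2 bp
  141→147: 6 bp
  147→159: 12 bp
  159→176: 17 bp
  176→194: 18 bp
  194→196: 2 bp
  196→207: 11 bp
  207→213: 6 bp
  213→223: 10 bp
  223→224: 1 bp
  224→233: 9 bp
  233→238: 5 bp
  238→251: 13 bp
  251→257: 6 bp
  257→2 (wrap): 265-257+2 = 10 bp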